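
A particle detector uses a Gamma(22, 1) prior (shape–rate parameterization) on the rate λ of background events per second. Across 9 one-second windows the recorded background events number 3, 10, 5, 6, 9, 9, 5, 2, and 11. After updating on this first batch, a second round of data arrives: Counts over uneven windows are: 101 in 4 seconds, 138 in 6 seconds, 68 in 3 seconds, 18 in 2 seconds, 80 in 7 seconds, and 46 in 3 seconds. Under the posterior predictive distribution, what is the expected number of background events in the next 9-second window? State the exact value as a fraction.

Total count: 3 + 10 + 5 + 6 + 9 + 9 + 5 + 2 + 11 = 60.
Total exposure: 9 seconds.
After the first batch: Gamma(22 + 60, 1 + 9) = Gamma(82, 10).
Total count: 101 + 138 + 68 + 18 + 80 + 46 = 451.
Total exposure: 4 + 6 + 3 + 2 + 7 + 3 = 25 seconds.
After the second batch: Gamma(82 + 451, 10 + 25) = Gamma(533, 35).
Predictive mean over a 9-second window = T·E[λ|data] = 9·533/35 = 4797/35.

4797/35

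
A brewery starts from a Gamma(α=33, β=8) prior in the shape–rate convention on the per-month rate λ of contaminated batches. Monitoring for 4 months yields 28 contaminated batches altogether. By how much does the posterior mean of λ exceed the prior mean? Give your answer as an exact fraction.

Total count 28 over total exposure 4 months.
By Gamma–Poisson conjugacy, the posterior is Gamma(α + Σx, β + Σt) = Gamma(33 + 28, 8 + 4) = Gamma(61, 12).
Posterior mean = 61/12 = 61/12; prior mean = 33/8 = 33/8. Difference = 61/12 − 33/8 = 23/24.

23/24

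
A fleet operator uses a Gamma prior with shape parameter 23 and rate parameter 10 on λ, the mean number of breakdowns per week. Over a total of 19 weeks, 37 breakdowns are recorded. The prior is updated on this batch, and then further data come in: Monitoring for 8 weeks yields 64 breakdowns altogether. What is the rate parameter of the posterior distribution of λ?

37

Total count 37 over total exposure 19 weeks.
After the first batch: Gamma(23 + 37, 10 + 19) = Gamma(60, 29).
Total count 64 over total exposure 8 weeks.
After the second batch: Gamma(60 + 64, 29 + 8) = Gamma(124, 37).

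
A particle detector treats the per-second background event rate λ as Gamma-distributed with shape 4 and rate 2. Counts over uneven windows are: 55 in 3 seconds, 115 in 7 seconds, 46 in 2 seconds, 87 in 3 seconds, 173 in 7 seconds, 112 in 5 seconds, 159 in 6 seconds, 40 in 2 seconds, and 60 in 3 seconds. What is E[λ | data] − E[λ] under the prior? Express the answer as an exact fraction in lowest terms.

Total count: 55 + 115 + 46 + 87 + 173 + 112 + 159 + 40 + 60 = 847.
Total exposure: 3 + 7 + 2 + 3 + 7 + 5 + 6 + 2 + 3 = 38 seconds.
Conjugate update: add total count to the shape and total exposure to the rate, giving Gamma(851, 40).
Posterior mean = 851/40 = 851/40; prior mean = 4/2 = 2. Difference = 851/40 − 2 = 771/40.

771/40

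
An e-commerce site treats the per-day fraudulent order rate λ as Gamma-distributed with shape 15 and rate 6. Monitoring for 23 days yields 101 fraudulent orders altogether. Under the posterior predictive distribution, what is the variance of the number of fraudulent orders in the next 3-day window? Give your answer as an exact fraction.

384/29

Total count 101 over total exposure 23 days.
By Gamma–Poisson conjugacy, the posterior is Gamma(α + Σx, β + Σt) = Gamma(15 + 101, 6 + 23) = Gamma(116, 29).
The posterior predictive for a window of length T is Negative Binomial with variance T·α'·(β'+T)/β'² = 3·116·32/841 = 384/29.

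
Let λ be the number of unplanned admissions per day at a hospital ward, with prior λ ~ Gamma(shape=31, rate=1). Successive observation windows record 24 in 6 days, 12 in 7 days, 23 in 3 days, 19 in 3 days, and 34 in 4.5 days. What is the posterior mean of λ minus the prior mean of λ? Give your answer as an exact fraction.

-1233/49

Total count: 24 + 12 + 23 + 19 + 34 = 112.
Total exposure: 6 + 7 + 3 + 3 + 4.5 = 23.5 days.
By Gamma–Poisson conjugacy, the posterior is Gamma(α + Σx, β + Σt) = Gamma(31 + 112, 1 + 23.5) = Gamma(143, 49/2).
Posterior mean = 143/(49/2) = 286/49; prior mean = 31/1 = 31. Difference = 286/49 − 31 = -1233/49.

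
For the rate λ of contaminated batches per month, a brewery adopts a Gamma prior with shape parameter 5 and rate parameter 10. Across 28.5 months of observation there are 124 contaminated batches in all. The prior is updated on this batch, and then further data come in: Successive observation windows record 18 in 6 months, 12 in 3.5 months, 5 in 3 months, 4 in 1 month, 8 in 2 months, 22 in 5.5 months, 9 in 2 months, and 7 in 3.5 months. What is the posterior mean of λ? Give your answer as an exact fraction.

Total count 124 over total exposure 28.5 months.
After the first batch: Gamma(5 + 124, 10 + 28.5) = Gamma(129, 77/2).
Total count: 18 + 12 + 5 + 4 + 8 + 22 + 9 + 7 = 85.
Total exposure: 6 + 3.5 + 3 + 1 + 2 + 5.5 + 2 + 3.5 = 26.5 months.
After the second batch: Gamma(129 + 85, 77/2 + 26.5) = Gamma(214, 65).
Posterior mean = α'/β' = 214/65.

214/65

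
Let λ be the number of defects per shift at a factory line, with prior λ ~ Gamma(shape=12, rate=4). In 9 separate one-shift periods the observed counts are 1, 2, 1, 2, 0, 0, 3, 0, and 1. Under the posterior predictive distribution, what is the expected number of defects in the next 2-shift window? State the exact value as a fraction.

44/13

Total count: 1 + 2 + 1 + 2 + 0 + 0 + 3 + 0 + 1 = 10.
Total exposure: 9 shifts.
The Gamma prior is conjugate for the Poisson rate, so λ | data ~ Gamma(12+10, 4+9) = Gamma(22, 13).
Predictive mean over a 2-shift window = T·E[λ|data] = 2·22/13 = 44/13.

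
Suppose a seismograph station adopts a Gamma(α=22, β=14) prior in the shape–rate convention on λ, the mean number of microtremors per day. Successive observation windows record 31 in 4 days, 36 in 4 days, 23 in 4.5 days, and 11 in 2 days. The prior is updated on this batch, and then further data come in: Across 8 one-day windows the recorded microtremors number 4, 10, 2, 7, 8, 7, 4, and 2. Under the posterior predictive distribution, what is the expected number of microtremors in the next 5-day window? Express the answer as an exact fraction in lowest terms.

Total count: 31 + 36 + 23 + 11 = 101.
Total exposure: 4 + 4 + 4.5 + 2 = 14.5 days.
After the first batch: Gamma(22 + 101, 14 + 14.5) = Gamma(123, 57/2).
Total count: 4 + 10 + 2 + 7 + 8 + 7 + 4 + 2 = 44.
Total exposure: 8 days.
After the second batch: Gamma(123 + 44, 57/2 + 8) = Gamma(167, 73/2).
Predictive mean over a 5-day window = T·E[λ|data] = 5·167/(73/2) = 1670/73.

1670/73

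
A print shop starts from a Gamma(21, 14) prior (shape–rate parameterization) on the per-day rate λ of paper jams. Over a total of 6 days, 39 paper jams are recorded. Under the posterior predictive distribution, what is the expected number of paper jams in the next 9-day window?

Total count 39 over total exposure 6 days.
Conjugate update: add total count to the shape and total exposure to the rate, giving Gamma(60, 20).
Predictive mean over a 9-day window = T·E[λ|data] = 9·60/20 = 27.

27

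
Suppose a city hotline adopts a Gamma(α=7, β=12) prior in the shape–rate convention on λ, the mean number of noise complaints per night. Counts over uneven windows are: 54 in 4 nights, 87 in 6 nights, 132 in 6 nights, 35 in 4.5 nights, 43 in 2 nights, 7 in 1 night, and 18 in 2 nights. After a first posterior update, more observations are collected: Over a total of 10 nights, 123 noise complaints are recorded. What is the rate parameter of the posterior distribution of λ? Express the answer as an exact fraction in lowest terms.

Total count: 54 + 87 + 132 + 35 + 43 + 7 + 18 = 376.
Total exposure: 4 + 6 + 6 + 4.5 + 2 + 1 + 2 = 25.5 nights.
After the first batch: Gamma(7 + 376, 12 + 25.5) = Gamma(383, 75/2).
Total count 123 over total exposure 10 nights.
After the second batch: Gamma(383 + 123, 75/2 + 10) = Gamma(506, 95/2).

95/2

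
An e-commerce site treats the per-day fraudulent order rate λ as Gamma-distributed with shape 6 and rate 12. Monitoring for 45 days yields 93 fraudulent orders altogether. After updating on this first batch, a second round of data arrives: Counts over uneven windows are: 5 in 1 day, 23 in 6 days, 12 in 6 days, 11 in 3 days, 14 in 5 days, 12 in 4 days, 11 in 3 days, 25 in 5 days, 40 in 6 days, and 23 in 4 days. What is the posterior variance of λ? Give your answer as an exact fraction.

Total count 93 over total exposure 45 days.
After the first batch: Gamma(6 + 93, 12 + 45) = Gamma(99, 57).
Total count: 5 + 23 + 12 + 11 + 14 + 12 + 11 + 25 + 40 + 23 = 176.
Total exposure: 1 + 6 + 6 + 3 + 5 + 4 + 3 + 5 + 6 + 4 = 43 days.
After the second batch: Gamma(99 + 176, 57 + 43) = Gamma(275, 100).
Posterior variance = α'/β'² = 275/10000 = 11/400.

11/400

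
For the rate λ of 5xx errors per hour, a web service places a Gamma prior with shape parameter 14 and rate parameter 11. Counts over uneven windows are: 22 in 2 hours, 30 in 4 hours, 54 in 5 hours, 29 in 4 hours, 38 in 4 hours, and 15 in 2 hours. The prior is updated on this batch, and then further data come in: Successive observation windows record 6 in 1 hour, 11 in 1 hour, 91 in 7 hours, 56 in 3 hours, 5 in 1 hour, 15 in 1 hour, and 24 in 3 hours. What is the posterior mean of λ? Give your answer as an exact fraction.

410/49

Total count: 22 + 30 + 54 + 29 + 38 + 15 = 188.
Total exposure: 2 + 4 + 5 + 4 + 4 + 2 = 21 hours.
After the first batch: Gamma(14 + 188, 11 + 21) = Gamma(202, 32).
Total count: 6 + 11 + 91 + 56 + 5 + 15 + 24 = 208.
Total exposure: 1 + 1 + 7 + 3 + 1 + 1 + 3 = 17 hours.
After the second batch: Gamma(202 + 208, 32 + 17) = Gamma(410, 49).
Posterior mean = α'/β' = 410/49.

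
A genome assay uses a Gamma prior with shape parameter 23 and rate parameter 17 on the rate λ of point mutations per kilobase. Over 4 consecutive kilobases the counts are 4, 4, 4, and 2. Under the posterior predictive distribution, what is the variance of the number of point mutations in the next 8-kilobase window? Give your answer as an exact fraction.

8584/441

Total count: 4 + 4 + 4 + 2 = 14.
Total exposure: 4 kilobases.
Gamma(α, β) with Poisson data over total exposure Σt gives posterior Gamma(α+Σx, β+Σt) = Gamma(37, 21).
The posterior predictive for a window of length T is Negative Binomial with variance T·α'·(β'+T)/β'² = 8·37·29/441 = 8584/441.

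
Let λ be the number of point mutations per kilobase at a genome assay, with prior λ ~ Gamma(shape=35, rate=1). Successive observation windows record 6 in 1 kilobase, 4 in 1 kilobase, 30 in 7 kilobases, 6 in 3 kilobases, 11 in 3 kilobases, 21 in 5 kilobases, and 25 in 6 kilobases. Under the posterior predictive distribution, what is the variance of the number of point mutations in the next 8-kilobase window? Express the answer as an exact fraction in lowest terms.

12880/243

Total count: 6 + 4 + 30 + 6 + 11 + 21 + 25 = 103.
Total exposure: 1 + 1 + 7 + 3 + 3 + 5 + 6 = 26 kilobases.
Conjugate update: add total count to the shape and total exposure to the rate, giving Gamma(138, 27).
The posterior predictive for a window of length T is Negative Binomial with variance T·α'·(β'+T)/β'² = 8·138·35/729 = 12880/243.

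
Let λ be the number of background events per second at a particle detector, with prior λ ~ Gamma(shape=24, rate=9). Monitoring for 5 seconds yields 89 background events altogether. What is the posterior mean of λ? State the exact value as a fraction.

Total count 89 over total exposure 5 seconds.
Gamma(α, β) with Poisson data over total exposure Σt gives posterior Gamma(α+Σx, β+Σt) = Gamma(113, 14).
Posterior mean = α'/β' = 113/14.

113/14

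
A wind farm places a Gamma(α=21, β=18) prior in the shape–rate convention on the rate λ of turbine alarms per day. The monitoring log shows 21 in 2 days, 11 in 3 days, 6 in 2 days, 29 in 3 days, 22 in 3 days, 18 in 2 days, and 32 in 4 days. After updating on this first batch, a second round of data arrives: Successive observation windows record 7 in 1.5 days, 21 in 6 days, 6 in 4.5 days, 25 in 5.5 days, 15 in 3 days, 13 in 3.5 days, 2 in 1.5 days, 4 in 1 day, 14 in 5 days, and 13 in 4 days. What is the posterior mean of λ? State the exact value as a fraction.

112/29

Total count: 21 + 11 + 6 + 29 + 22 + 18 + 32 = 139.
Total exposure: 2 + 3 + 2 + 3 + 3 + 2 + 4 = 19 days.
After the first batch: Gamma(21 + 139, 18 + 19) = Gamma(160, 37).
Total count: 7 + 21 + 6 + 25 + 15 + 13 + 2 + 4 + 14 + 13 = 120.
Total exposure: 1.5 + 6 + 4.5 + 5.5 + 3 + 3.5 + 1.5 + 1 + 5 + 4 = 35.5 days.
After the second batch: Gamma(160 + 120, 37 + 35.5) = Gamma(280, 145/2).
Posterior mean = α'/β' = 280/(145/2) = 112/29.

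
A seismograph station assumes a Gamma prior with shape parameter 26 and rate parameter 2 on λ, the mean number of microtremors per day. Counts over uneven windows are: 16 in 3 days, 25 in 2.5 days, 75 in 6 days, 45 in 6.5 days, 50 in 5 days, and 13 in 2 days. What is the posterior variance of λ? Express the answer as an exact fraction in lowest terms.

Total count: 16 + 25 + 75 + 45 + 50 + 13 = 224.
Total exposure: 3 + 2.5 + 6 + 6.5 + 5 + 2 = 25 days.
By Gamma–Poisson conjugacy, the posterior is Gamma(α + Σx, β + Σt) = Gamma(26 + 224, 2 + 25) = Gamma(250, 27).
Posterior variance = α'/β'² = 250/729.

250/729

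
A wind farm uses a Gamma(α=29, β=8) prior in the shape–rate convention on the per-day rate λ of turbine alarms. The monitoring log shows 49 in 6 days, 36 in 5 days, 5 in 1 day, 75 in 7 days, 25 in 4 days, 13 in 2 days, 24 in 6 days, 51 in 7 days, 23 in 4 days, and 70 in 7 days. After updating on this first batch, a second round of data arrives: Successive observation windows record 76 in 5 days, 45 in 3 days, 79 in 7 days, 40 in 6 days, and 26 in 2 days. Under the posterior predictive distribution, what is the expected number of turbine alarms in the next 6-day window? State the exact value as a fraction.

Total count: 49 + 36 + 5 + 75 + 25 + 13 + 24 + 51 + 23 + 70 = 371.
Total exposure: 6 + 5 + 1 + 7 + 4 + 2 + 6 + 7 + 4 + 7 = 49 days.
After the first batch: Gamma(29 + 371, 8 + 49) = Gamma(400, 57).
Total count: 76 + 45 + 79 + 40 + 26 = 266.
Total exposure: 5 + 3 + 7 + 6 + 2 = 23 days.
After the second batch: Gamma(400 + 266, 57 + 23) = Gamma(666, 80).
Predictive mean over a 6-day window = T·E[λ|data] = 6·666/80 = 999/20.

999/20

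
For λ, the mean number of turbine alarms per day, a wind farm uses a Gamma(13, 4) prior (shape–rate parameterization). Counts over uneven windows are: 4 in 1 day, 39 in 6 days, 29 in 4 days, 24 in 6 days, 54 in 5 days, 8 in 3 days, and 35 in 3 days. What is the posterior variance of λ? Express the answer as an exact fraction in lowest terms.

Total count: 4 + 39 + 29 + 24 + 54 + 8 + 35 = 193.
Total exposure: 1 + 6 + 4 + 6 + 5 + 3 + 3 = 28 days.
Conjugate update: add total count to the shape and total exposure to the rate, giving Gamma(206, 32).
Posterior variance = α'/β'² = 206/1024 = 103/512.

103/512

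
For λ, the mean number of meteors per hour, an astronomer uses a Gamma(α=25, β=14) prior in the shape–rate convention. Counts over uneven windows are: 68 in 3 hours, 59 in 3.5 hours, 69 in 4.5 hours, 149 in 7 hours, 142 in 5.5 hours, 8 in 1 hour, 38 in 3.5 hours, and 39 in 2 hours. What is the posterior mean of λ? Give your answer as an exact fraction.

Total count: 68 + 59 + 69 + 149 + 142 + 8 + 38 + 39 = 572.
Total exposure: 3 + 3.5 + 4.5 + 7 + 5.5 + 1 + 3.5 + 2 = 30 hours.
Posterior: α' = 25 + 572 = 597, β' = 14 + 30 = 44.
Posterior mean = α'/β' = 597/44.

597/44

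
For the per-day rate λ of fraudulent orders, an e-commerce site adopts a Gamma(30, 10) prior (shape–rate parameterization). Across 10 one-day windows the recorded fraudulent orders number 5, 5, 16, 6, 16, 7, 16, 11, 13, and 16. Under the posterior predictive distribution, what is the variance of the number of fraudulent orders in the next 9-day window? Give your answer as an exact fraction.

36801/400

Total count: 5 + 5 + 16 + 6 + 16 + 7 + 16 + 11 + 13 + 16 = 111.
Total exposure: 10 days.
Gamma(α, β) with Poisson data over total exposure Σt gives posterior Gamma(α+Σx, β+Σt) = Gamma(141, 20).
The posterior predictive for a window of length T is Negative Binomial with variance T·α'·(β'+T)/β'² = 9·141·29/400 = 36801/400.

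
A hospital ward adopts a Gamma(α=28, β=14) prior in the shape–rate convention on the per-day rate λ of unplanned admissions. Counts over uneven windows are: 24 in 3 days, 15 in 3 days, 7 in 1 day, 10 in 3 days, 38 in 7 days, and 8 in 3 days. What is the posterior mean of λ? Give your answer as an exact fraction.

65/17

Total count: 24 + 15 + 7 + 10 + 38 + 8 = 102.
Total exposure: 3 + 3 + 1 + 3 + 7 + 3 = 20 days.
The Gamma prior is conjugate for the Poisson rate, so λ | data ~ Gamma(28+102, 14+20) = Gamma(130, 34).
Posterior mean = α'/β' = 130/34 = 65/17.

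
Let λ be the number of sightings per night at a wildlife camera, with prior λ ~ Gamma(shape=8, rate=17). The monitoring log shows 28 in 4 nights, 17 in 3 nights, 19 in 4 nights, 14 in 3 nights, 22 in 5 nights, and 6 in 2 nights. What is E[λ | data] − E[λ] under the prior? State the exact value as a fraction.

43/17

Total count: 28 + 17 + 19 + 14 + 22 + 6 = 106.
Total exposure: 4 + 3 + 4 + 3 + 5 + 2 = 21 nights.
Gamma(α, β) with Poisson data over total exposure Σt gives posterior Gamma(α+Σx, β+Σt) = Gamma(114, 38).
Posterior mean = 114/38 = 3; prior mean = 8/17 = 8/17. Difference = 3 − 8/17 = 43/17.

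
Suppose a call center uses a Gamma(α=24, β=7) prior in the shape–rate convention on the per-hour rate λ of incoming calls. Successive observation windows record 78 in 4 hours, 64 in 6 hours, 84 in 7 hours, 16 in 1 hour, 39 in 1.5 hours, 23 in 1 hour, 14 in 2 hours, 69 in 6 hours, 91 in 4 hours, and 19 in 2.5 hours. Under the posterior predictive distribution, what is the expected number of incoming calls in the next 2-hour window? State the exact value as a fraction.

521/21

Total count: 78 + 64 + 84 + 16 + 39 + 23 + 14 + 69 + 91 + 19 = 497.
Total exposure: 4 + 6 + 7 + 1 + 1.5 + 1 + 2 + 6 + 4 + 2.5 = 35 hours.
By Gamma–Poisson conjugacy, the posterior is Gamma(α + Σx, β + Σt) = Gamma(24 + 497, 7 + 35) = Gamma(521, 42).
Predictive mean over a 2-hour window = T·E[λ|data] = 2·521/42 = 521/21.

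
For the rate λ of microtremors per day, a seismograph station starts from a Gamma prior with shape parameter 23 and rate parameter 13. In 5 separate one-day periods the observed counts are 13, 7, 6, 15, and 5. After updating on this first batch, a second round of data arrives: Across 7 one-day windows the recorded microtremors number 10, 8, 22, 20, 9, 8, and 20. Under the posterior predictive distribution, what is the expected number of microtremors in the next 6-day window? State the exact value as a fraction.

Total count: 13 + 7 + 6 + 15 + 5 = 46.
Total exposure: 5 days.
After the first batch: Gamma(23 + 46, 13 + 5) = Gamma(69, 18).
Total count: 10 + 8 + 22 + 20 + 9 + 8 + 20 = 97.
Total exposure: 7 days.
After the second batch: Gamma(69 + 97, 18 + 7) = Gamma(166, 25).
Predictive mean over a 6-day window = T·E[λ|data] = 6·166/25 = 996/25.

996/25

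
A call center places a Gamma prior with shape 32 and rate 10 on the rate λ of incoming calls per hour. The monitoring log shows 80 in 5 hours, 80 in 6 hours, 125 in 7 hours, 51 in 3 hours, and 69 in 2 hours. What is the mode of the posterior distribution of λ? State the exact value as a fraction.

Total count: 80 + 80 + 125 + 51 + 69 = 405.
Total exposure: 5 + 6 + 7 + 3 + 2 = 23 hours.
Conjugate update: add total count to the shape and total exposure to the rate, giving Gamma(437, 33).
Posterior mode = (α'−1)/β' = 436/33.

436/33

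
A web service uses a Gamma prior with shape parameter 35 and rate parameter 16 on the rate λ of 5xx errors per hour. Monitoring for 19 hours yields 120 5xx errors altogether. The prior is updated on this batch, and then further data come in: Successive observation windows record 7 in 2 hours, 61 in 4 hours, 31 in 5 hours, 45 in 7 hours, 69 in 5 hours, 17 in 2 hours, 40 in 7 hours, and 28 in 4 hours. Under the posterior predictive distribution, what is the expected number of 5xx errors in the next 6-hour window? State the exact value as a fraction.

2718/71

Total count 120 over total exposure 19 hours.
After the first batch: Gamma(35 + 120, 16 + 19) = Gamma(155, 35).
Total count: 7 + 61 + 31 + 45 + 69 + 17 + 40 + 28 = 298.
Total exposure: 2 + 4 + 5 + 7 + 5 + 2 + 7 + 4 = 36 hours.
After the second batch: Gamma(155 + 298, 35 + 36) = Gamma(453, 71).
Predictive mean over a 6-hour window = T·E[λ|data] = 6·453/71 = 2718/71.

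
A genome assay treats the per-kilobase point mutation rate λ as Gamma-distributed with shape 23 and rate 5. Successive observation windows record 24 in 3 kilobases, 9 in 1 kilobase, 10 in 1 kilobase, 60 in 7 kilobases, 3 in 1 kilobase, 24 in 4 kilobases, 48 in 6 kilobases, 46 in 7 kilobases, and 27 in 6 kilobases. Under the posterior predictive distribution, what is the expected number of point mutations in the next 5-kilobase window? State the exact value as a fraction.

1370/41

Total count: 24 + 9 + 10 + 60 + 3 + 24 + 48 + 46 + 27 = 251.
Total exposure: 3 + 1 + 1 + 7 + 1 + 4 + 6 + 7 + 6 = 36 kilobases.
By Gamma–Poisson conjugacy, the posterior is Gamma(α + Σx, β + Σt) = Gamma(23 + 251, 5 + 36) = Gamma(274, 41).
Predictive mean over a 5-kilobase window = T·E[λ|data] = 5·274/41 = 1370/41.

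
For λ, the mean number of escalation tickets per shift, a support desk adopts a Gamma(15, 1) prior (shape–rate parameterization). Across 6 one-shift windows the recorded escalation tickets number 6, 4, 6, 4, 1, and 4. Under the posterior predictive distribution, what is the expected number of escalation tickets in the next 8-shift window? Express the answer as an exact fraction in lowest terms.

320/7

Total count: 6 + 4 + 6 + 4 + 1 + 4 = 25.
Total exposure: 6 shifts.
Gamma(α, β) with Poisson data over total exposure Σt gives posterior Gamma(α+Σx, β+Σt) = Gamma(40, 7).
Predictive mean over an 8-shift window = T·E[λ|data] = 8·40/7 = 320/7.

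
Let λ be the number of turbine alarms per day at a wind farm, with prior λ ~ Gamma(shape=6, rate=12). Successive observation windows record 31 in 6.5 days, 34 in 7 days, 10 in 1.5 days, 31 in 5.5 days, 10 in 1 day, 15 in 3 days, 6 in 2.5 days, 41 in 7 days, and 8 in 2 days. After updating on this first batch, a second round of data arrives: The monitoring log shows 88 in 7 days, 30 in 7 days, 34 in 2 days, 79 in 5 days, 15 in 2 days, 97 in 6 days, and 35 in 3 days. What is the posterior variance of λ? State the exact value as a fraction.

57/640

Total count: 31 + 34 + 10 + 31 + 10 + 15 + 6 + 41 + 8 = 186.
Total exposure: 6.5 + 7 + 1.5 + 5.5 + 1 + 3 + 2.5 + 7 + 2 = 36 days.
After the first batch: Gamma(6 + 186, 12 + 36) = Gamma(192, 48).
Total count: 88 + 30 + 34 + 79 + 15 + 97 + 35 = 378.
Total exposure: 7 + 7 + 2 + 5 + 2 + 6 + 3 = 32 days.
After the second batch: Gamma(192 + 378, 48 + 32) = Gamma(570, 80).
Posterior variance = α'/β'² = 570/6400 = 57/640.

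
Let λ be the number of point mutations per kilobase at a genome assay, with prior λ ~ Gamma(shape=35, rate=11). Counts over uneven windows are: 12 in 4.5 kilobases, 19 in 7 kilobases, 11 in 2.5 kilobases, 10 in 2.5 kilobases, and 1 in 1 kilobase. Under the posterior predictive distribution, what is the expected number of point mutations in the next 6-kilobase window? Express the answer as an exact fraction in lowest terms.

Total count: 12 + 19 + 11 + 10 + 1 = 53.
Total exposure: 4.5 + 7 + 2.5 + 2.5 + 1 = 17.5 kilobases.
Gamma(α, β) with Poisson data over total exposure Σt gives posterior Gamma(α+Σx, β+Σt) = Gamma(88, 57/2).
Predictive mean over a 6-kilobase window = T·E[λ|data] = 6·88/(57/2) = 352/19.

352/19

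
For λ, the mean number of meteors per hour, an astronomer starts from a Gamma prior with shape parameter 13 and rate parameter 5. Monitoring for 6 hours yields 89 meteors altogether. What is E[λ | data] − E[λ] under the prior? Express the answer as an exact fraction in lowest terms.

367/55

Total count 89 over total exposure 6 hours.
Conjugate update: add total count to the shape and total exposure to the rate, giving Gamma(102, 11).
Posterior mean = 102/11 = 102/11; prior mean = 13/5 = 13/5. Difference = 102/11 − 13/5 = 367/55.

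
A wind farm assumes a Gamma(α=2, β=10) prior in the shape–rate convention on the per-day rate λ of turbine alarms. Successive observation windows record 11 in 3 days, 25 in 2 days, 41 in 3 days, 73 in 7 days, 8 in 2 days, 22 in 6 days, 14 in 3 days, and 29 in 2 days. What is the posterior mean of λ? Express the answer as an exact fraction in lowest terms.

225/38

Total count: 11 + 25 + 41 + 73 + 8 + 22 + 14 + 29 = 223.
Total exposure: 3 + 2 + 3 + 7 + 2 + 6 + 3 + 2 = 28 days.
Posterior: α' = 2 + 223 = 225, β' = 10 + 28 = 38.
Posterior mean = α'/β' = 225/38.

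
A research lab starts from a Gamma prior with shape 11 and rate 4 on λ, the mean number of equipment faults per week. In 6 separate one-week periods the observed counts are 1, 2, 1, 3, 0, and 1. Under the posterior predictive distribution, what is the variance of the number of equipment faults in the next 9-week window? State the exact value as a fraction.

Total count: 1 + 2 + 1 + 3 + 0 + 1 = 8.
Total exposure: 6 weeks.
Posterior: α' = 11 + 8 = 19, β' = 4 + 6 = 10.
The posterior predictive for a window of length T is Negative Binomial with variance T·α'·(β'+T)/β'² = 9·19·19/100 = 3249/100.

3249/100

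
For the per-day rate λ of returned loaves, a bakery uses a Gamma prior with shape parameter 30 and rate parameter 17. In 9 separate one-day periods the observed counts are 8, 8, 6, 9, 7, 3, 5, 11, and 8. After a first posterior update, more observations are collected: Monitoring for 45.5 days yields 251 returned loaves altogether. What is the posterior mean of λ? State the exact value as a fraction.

692/143

Total count: 8 + 8 + 6 + 9 + 7 + 3 + 5 + 11 + 8 = 65.
Total exposure: 9 days.
After the first batch: Gamma(30 + 65, 17 + 9) = Gamma(95, 26).
Total count 251 over total exposure 45.5 days.
After the second batch: Gamma(95 + 251, 26 + 45.5) = Gamma(346, 143/2).
Posterior mean = α'/β' = 346/(143/2) = 692/143.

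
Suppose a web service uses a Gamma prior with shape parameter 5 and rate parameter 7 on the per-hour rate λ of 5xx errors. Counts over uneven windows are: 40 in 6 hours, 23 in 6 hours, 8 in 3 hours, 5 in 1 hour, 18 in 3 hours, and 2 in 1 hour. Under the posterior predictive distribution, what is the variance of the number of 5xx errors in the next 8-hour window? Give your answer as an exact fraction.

Total count: 40 + 23 + 8 + 5 + 18 + 2 = 96.
Total exposure: 6 + 6 + 3 + 1 + 3 + 1 = 20 hours.
Conjugate update: add total count to the shape and total exposure to the rate, giving Gamma(101, 27).
The posterior predictive for a window of length T is Negative Binomial with variance T·α'·(β'+T)/β'² = 8·101·35/729 = 28280/729.

28280/729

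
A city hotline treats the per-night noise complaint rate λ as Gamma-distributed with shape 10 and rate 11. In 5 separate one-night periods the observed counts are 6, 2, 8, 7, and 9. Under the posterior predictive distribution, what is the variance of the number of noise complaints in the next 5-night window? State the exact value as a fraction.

2205/128

Total count: 6 + 2 + 8 + 7 + 9 = 32.
Total exposure: 5 nights.
By Gamma–Poisson conjugacy, the posterior is Gamma(α + Σx, β + Σt) = Gamma(10 + 32, 11 + 5) = Gamma(42, 16).
The posterior predictive for a window of length T is Negative Binomial with variance T·α'·(β'+T)/β'² = 5·42·21/256 = 2205/128.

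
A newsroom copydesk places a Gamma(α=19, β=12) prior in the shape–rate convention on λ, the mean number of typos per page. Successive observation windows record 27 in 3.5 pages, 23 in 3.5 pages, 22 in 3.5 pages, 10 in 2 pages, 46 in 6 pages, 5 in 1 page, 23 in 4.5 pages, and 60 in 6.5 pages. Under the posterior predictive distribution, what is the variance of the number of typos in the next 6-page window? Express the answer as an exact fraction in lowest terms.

Total count: 27 + 23 + 22 + 10 + 46 + 5 + 23 + 60 = 216.
Total exposure: 3.5 + 3.5 + 3.5 + 2 + 6 + 1 + 4.5 + 6.5 = 30.5 pages.
Gamma(α, β) with Poisson data over total exposure Σt gives posterior Gamma(α+Σx, β+Σt) = Gamma(235, 85/2).
The posterior predictive for a window of length T is Negative Binomial with variance T·α'·(β'+T)/β'² = 6·235·(97/2)/(7225/4) = 54708/1445.

54708/1445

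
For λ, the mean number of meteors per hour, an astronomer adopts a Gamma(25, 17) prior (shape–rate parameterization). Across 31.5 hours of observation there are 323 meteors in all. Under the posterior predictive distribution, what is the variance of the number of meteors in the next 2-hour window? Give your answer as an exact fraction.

140592/9409

Total count 323 over total exposure 31.5 hours.
Conjugate update: add total count to the shape and total exposure to the rate, giving Gamma(348, 97/2).
The posterior predictive for a window of length T is Negative Binomial with variance T·α'·(β'+T)/β'² = 2·348·(101/2)/(9409/4) = 140592/9409.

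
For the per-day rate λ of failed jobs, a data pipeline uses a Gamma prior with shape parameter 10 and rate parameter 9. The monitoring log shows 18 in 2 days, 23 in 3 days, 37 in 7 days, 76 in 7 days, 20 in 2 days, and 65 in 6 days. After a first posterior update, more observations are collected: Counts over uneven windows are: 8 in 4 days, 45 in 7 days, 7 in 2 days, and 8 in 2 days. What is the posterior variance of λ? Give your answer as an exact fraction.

317/2601

Total count: 18 + 23 + 37 + 76 + 20 + 65 = 239.
Total exposure: 2 + 3 + 7 + 7 + 2 + 6 = 27 days.
After the first batch: Gamma(10 + 239, 9 + 27) = Gamma(249, 36).
Total count: 8 + 45 + 7 + 8 = 68.
Total exposure: 4 + 7 + 2 + 2 = 15 days.
After the second batch: Gamma(249 + 68, 36 + 15) = Gamma(317, 51).
Posterior variance = α'/β'² = 317/2601.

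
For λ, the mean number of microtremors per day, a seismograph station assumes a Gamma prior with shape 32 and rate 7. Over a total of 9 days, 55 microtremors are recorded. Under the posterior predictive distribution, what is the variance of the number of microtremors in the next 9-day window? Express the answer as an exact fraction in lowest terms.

19575/256

Total count 55 over total exposure 9 days.
Conjugate update: add total count to the shape and total exposure to the rate, giving Gamma(87, 16).
The posterior predictive for a window of length T is Negative Binomial with variance T·α'·(β'+T)/β'² = 9·87·25/256 = 19575/256.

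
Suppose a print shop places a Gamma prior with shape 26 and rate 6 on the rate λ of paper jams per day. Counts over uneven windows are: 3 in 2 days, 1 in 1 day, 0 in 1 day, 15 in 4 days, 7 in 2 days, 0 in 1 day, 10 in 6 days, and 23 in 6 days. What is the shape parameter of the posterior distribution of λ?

85

Total count: 3 + 1 + 0 + 15 + 7 + 0 + 10 + 23 = 59.
Total exposure: 2 + 1 + 1 + 4 + 2 + 1 + 6 + 6 = 23 days.
Conjugate update: add total count to the shape and total exposure to the rate, giving Gamma(85, 29).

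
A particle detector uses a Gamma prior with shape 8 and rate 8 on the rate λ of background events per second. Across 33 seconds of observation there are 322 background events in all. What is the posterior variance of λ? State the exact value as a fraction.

330/1681

Total count 322 over total exposure 33 seconds.
Gamma(α, β) with Poisson data over total exposure Σt gives posterior Gamma(α+Σx, β+Σt) = Gamma(330, 41).
Posterior variance = α'/β'² = 330/1681.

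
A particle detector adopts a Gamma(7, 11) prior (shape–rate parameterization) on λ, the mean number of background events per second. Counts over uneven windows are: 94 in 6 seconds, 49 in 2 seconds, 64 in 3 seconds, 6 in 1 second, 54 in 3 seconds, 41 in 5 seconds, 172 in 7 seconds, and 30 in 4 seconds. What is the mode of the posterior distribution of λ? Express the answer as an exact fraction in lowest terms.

86/7

Total count: 94 + 49 + 64 + 6 + 54 + 41 + 172 + 30 = 510.
Total exposure: 6 + 2 + 3 + 1 + 3 + 5 + 7 + 4 = 31 seconds.
Conjugate update: add total count to the shape and total exposure to the rate, giving Gamma(517, 42).
Posterior mode = (α'−1)/β' = 516/42 = 86/7.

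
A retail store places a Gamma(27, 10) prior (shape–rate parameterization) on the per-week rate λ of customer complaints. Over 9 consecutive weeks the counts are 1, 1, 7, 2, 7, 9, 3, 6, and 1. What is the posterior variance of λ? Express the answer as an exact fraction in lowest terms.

64/361

Total count: 1 + 1 + 7 + 2 + 7 + 9 + 3 + 6 + 1 = 37.
Total exposure: 9 weeks.
The Gamma prior is conjugate for the Poisson rate, so λ | data ~ Gamma(27+37, 10+9) = Gamma(64, 19).
Posterior variance = α'/β'² = 64/361.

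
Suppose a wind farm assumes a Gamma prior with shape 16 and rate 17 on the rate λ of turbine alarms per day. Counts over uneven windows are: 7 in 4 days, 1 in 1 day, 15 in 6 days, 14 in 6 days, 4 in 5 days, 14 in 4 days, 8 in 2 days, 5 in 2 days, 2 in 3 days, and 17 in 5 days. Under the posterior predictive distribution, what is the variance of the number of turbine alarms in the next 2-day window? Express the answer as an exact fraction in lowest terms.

Total count: 7 + 1 + 15 + 14 + 4 + 14 + 8 + 5 + 2 + 17 = 87.
Total exposure: 4 + 1 + 6 + 6 + 5 + 4 + 2 + 2 + 3 + 5 = 38 days.
Posterior: α' = 16 + 87 = 103, β' = 17 + 38 = 55.
The posterior predictive for a window of length T is Negative Binomial with variance T·α'·(β'+T)/β'² = 2·103·57/3025 = 11742/3025.

11742/3025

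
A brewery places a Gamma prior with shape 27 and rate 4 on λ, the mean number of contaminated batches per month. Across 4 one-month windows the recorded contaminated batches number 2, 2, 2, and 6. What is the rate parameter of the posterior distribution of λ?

Total count: 2 + 2 + 2 + 6 = 12.
Total exposure: 4 months.
By Gamma–Poisson conjugacy, the posterior is Gamma(α + Σx, β + Σt) = Gamma(27 + 12, 4 + 4) = Gamma(39, 8).

8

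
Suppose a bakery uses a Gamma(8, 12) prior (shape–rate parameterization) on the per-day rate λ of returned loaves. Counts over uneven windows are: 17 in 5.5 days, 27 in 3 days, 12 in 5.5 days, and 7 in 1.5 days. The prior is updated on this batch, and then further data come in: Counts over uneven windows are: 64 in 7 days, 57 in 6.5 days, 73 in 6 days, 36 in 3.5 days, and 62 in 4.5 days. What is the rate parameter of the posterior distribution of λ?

55

Total count: 17 + 27 + 12 + 7 = 63.
Total exposure: 5.5 + 3 + 5.5 + 1.5 = 15.5 days.
After the first batch: Gamma(8 + 63, 12 + 15.5) = Gamma(71, 55/2).
Total count: 64 + 57 + 73 + 36 + 62 = 292.
Total exposure: 7 + 6.5 + 6 + 3.5 + 4.5 = 27.5 days.
After the second batch: Gamma(71 + 292, 55/2 + 27.5) = Gamma(363, 55).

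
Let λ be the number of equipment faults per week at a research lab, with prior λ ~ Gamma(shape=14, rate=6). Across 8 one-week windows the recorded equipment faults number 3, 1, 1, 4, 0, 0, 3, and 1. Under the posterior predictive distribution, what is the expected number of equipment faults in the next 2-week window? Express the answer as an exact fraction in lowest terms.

27/7

Total count: 3 + 1 + 1 + 4 + 0 + 0 + 3 + 1 = 13.
Total exposure: 8 weeks.
By Gamma–Poisson conjugacy, the posterior is Gamma(α + Σx, β + Σt) = Gamma(14 + 13, 6 + 8) = Gamma(27, 14).
Predictive mean over a 2-week window = T·E[λ|data] = 2·27/14 = 27/7.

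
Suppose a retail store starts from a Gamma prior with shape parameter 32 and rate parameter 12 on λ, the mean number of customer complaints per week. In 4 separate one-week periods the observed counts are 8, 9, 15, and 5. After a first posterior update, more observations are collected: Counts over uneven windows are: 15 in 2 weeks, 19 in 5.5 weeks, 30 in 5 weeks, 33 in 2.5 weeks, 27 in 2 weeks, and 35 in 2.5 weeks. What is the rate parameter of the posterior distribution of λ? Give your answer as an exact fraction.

71/2

Total count: 8 + 9 + 15 + 5 = 37.
Total exposure: 4 weeks.
After the first batch: Gamma(32 + 37, 12 + 4) = Gamma(69, 16).
Total count: 15 + 19 + 30 + 33 + 27 + 35 = 159.
Total exposure: 2 + 5.5 + 5 + 2.5 + 2 + 2.5 = 19.5 weeks.
After the second batch: Gamma(69 + 159, 16 + 19.5) = Gamma(228, 71/2).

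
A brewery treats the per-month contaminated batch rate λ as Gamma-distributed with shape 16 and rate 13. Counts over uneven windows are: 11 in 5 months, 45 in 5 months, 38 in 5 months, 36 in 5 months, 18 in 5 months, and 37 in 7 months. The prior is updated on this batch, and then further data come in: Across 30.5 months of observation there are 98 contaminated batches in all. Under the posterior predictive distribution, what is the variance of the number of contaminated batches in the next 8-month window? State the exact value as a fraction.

Total count: 11 + 45 + 38 + 36 + 18 + 37 = 185.
Total exposure: 5 + 5 + 5 + 5 + 5 + 7 = 32 months.
After the first batch: Gamma(16 + 185, 13 + 32) = Gamma(201, 45).
Total count 98 over total exposure 30.5 months.
After the second batch: Gamma(201 + 98, 45 + 30.5) = Gamma(299, 151/2).
The posterior predictive for a window of length T is Negative Binomial with variance T·α'·(β'+T)/β'² = 8·299·(167/2)/(22801/4) = 798928/22801.

798928/22801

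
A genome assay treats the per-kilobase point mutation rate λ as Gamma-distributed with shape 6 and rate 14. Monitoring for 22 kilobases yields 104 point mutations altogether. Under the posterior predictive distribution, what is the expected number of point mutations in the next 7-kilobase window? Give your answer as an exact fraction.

Total count 104 over total exposure 22 kilobases.
Gamma(α, β) with Poisson data over total exposure Σt gives posterior Gamma(α+Σx, β+Σt) = Gamma(110, 36).
Predictive mean over a 7-kilobase window = T·E[λ|data] = 7·110/36 = 385/18.

385/18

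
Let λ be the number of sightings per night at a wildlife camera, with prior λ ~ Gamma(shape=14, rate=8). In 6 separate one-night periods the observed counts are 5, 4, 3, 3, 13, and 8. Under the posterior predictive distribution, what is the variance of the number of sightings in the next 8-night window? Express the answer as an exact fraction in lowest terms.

Total count: 5 + 4 + 3 + 3 + 13 + 8 = 36.
Total exposure: 6 nights.
Conjugate update: add total count to the shape and total exposure to the rate, giving Gamma(50, 14).
The posterior predictive for a window of length T is Negative Binomial with variance T·α'·(β'+T)/β'² = 8·50·22/196 = 2200/49.

2200/49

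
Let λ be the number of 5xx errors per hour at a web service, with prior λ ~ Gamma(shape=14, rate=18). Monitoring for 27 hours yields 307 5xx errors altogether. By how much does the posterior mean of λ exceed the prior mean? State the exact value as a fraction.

286/45

Total count 307 over total exposure 27 hours.
Posterior: α' = 14 + 307 = 321, β' = 18 + 27 = 45.
Posterior mean = 321/45 = 107/15; prior mean = 14/18 = 7/9. Difference = 107/15 − 7/9 = 286/45.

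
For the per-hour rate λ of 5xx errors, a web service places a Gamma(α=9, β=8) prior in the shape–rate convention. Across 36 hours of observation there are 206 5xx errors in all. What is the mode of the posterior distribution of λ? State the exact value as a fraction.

107/22

Total count 206 over total exposure 36 hours.
The Gamma prior is conjugate for the Poisson rate, so λ | data ~ Gamma(9+206, 8+36) = Gamma(215, 44).
Posterior mode = (α'−1)/β' = 214/44 = 107/22.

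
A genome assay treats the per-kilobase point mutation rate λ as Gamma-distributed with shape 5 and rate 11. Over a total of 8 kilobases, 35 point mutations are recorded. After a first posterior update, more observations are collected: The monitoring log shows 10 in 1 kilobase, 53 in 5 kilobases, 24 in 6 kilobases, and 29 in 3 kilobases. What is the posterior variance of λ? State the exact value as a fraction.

39/289

Total count 35 over total exposure 8 kilobases.
After the first batch: Gamma(5 + 35, 11 + 8) = Gamma(40, 19).
Total count: 10 + 53 + 24 + 29 = 116.
Total exposure: 1 + 5 + 6 + 3 = 15 kilobases.
After the second batch: Gamma(40 + 116, 19 + 15) = Gamma(156, 34).
Posterior variance = α'/β'² = 156/1156 = 39/289.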